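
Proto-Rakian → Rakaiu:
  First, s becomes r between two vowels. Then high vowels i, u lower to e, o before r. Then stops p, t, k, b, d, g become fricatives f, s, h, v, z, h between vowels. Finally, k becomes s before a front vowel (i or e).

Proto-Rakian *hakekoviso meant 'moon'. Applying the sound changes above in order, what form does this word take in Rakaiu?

Rakaiu: *hakekoviso > hakekoviro > hakekovero > hahehovero  (by rhotacism, pre-rhotic lowering, intervocalic lenition)

hahehovero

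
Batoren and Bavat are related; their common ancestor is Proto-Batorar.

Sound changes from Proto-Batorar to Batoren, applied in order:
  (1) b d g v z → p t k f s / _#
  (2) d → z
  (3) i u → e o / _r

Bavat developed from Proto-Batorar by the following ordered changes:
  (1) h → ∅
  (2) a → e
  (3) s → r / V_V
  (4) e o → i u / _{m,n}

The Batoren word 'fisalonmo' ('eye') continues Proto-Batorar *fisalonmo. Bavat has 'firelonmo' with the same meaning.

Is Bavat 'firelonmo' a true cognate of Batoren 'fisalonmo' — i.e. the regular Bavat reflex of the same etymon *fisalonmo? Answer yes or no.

Derive the expected Bavat reflex of *fisalonmo:
Bavat: *fisalonmo > fiselonmo > firelonmo > firelunmo  (by vowel merger, rhotacism, pre-nasal raising)
The regular Bavat reflex would be 'firelunmo', but the attested form is 'firelonmo'. The correspondence is irregular, so they are not cognates (the Bavat form has a different source).

no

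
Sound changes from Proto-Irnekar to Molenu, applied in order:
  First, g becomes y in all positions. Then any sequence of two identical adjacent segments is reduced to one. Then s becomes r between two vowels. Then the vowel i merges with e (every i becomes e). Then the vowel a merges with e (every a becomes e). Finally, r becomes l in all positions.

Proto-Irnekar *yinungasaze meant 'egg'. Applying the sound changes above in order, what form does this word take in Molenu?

Molenu: *yinungasaze
  yinungasaze → yinunyasaze   [unconditioned shift]
  yinunyasaze (rule 2 does not apply)
  yinunyasaze → yinunyaraze   [rhotacism]
  yinunyaraze → yenunyaraze   [vowel merger]
  yenunyaraze → yenunyereze   [vowel merger]
  yenunyereze → yenunyeleze   [unconditioned shift]
  giving Molenu yenunyeleze.

yenunyeleze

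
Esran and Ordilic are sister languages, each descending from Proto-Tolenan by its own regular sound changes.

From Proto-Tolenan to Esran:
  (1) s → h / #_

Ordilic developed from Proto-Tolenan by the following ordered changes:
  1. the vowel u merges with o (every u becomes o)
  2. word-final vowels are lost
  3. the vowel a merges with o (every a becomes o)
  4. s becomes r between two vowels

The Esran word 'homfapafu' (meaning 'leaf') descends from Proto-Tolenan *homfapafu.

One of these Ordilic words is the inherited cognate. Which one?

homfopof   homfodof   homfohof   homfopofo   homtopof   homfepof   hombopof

homfopof

Ordilic: *homfapafu
  homfapafu → homfapafo   [vowel merger]
  homfapafo → homfapaf   [apocope]
  homfapaf → homfopof   [vowel merger]
  homfopof (rule 4 does not apply)
  giving Ordilic homfopof.
The other candidates each miss or misapply at least one Ordilic change.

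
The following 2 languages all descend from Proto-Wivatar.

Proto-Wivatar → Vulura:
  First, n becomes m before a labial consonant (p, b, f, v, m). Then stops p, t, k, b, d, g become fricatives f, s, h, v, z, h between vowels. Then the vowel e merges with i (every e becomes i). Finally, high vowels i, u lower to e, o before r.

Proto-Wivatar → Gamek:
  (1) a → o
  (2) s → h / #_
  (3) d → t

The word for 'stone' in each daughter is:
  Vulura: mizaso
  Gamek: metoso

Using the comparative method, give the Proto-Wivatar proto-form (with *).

*medaso

Position 3: Vulura has z, Gamek has t. Taking the neighbouring segments as reconstructed: Vulura z could go back to *d or *z; Gamek t could go back to *t or *d — the one source consistent with every daughter is *d.
Position 4: Vulura has a, Gamek has o. Vulura preserves a here (none of its changes turn any other segment into a), so the proto-segment is *a.
This points to *medaso. Verify forward in each daughter:
Vulura: start from *medaso.
  rule 1: no change — medaso
  rule 2 (intervocalic lenition): medaso → mezaso
  rule 3 (vowel merger): mezaso → mizaso
  rule 4: no change — mizaso
  ⇒ Vulura mizaso
Gamek: *medaso
  medaso → medoso   [vowel merger]
  medoso (rule 2 does not apply)
  medoso → metoso   [unconditioned shift]
  giving Gamek metoso.
Only *medaso yields all of Vulura mizaso, Gamek metoso.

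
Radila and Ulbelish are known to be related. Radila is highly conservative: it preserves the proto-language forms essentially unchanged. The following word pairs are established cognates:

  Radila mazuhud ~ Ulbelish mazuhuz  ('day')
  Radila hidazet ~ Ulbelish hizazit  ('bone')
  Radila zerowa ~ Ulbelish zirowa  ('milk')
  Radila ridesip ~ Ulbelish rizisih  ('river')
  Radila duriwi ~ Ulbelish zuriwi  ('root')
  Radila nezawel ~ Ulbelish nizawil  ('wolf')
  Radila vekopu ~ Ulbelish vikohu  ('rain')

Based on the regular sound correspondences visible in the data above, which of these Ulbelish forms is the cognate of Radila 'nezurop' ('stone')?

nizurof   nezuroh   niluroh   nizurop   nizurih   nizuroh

nizuroh

hidazet ~ hizazit, ridesip ~ rizisih — Radila e corresponds to Ulbelish i after a consonant, before a consonant other than r, m, n, p, b, f, v.
ridesip ~ rizisih — Radila p corresponds to Ulbelish h word-finally.
Applying these to Radila 'nezurop':
  nezurop → nizurop   (e→i after a consonant, before a consonant other than r, m, n, p, b, f, v)
  nizurop → nizuroh   (p→h word-finally)
So the Ulbelish cognate is 'nizuroh'.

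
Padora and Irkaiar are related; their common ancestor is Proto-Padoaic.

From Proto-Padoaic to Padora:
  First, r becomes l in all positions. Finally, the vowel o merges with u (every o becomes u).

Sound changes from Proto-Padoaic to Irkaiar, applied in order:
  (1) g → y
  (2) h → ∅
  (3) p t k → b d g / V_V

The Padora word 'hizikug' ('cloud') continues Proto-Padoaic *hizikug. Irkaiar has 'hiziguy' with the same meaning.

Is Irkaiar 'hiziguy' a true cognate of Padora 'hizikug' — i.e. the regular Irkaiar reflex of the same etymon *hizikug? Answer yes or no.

no

Derive the expected Irkaiar reflex of *hizikug:
Irkaiar: *hizikug
  hizikug → hizikuy   [unconditioned shift]
  hizikuy → izikuy   [h-loss]
  izikuy → iziguy   [intervocalic voicing]
  giving Irkaiar iziguy.
The regular Irkaiar reflex would be 'iziguy', but the attested form is 'hiziguy'. The correspondence is irregular, so they are not cognates (the Irkaiar form has a different source).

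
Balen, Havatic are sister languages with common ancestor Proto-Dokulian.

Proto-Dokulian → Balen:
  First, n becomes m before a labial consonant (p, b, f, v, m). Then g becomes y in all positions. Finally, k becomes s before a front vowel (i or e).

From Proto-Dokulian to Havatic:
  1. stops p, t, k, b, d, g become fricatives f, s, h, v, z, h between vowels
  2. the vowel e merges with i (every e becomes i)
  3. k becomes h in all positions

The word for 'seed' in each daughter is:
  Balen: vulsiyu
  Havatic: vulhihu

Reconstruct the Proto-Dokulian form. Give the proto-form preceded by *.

*vulkigu

Position 4: Balen has s, Havatic has h. Taking the neighbouring segments as reconstructed: Balen s could go back to *k or *s; Havatic h could go back to *k or *h — the one source consistent with every daughter is *k.
Position 6: Balen has y, Havatic has h. Taking the neighbouring segments as reconstructed: Balen y could go back to *g or *y; Havatic h could go back to *k or *g or *h — the one source consistent with every daughter is *g.
The remaining positions agree across the daughters. Check the candidate against every language:
Balen: *vulkigu > vulkiyu > vulsiyu  (by unconditioned shift, palatalisation)
Havatic: start from *vulkigu.
  rule 1 (intervocalic lenition): vulkigu → vulkihu
  rule 2: no change — vulkihu
  rule 3 (unconditioned shift): vulkihu → vulhihu
  ⇒ Havatic vulhihu
Only *vulkigu yields all of Balen vulsiyu, Havatic vulhihu.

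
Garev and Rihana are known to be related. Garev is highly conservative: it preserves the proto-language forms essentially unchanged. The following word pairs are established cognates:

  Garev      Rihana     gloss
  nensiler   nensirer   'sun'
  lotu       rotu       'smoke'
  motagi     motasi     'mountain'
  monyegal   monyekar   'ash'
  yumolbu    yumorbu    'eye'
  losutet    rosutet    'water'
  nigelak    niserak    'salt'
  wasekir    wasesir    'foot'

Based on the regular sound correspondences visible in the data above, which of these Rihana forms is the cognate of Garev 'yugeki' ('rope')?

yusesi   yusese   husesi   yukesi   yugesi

yusesi

nigelak ~ niserak — Garev g corresponds to Rihana s between vowels (before a front vowel).
wasekir ~ wasesir — Garev k corresponds to Rihana s between vowels (before a front vowel).
Applying these to Garev 'yugeki':
  yugeki → yuseki   (g→s between vowels (before a front vowel))
  yuseki → yusesi   (k→s between vowels (before a front vowel))
So the Rihana cognate is 'yusesi'.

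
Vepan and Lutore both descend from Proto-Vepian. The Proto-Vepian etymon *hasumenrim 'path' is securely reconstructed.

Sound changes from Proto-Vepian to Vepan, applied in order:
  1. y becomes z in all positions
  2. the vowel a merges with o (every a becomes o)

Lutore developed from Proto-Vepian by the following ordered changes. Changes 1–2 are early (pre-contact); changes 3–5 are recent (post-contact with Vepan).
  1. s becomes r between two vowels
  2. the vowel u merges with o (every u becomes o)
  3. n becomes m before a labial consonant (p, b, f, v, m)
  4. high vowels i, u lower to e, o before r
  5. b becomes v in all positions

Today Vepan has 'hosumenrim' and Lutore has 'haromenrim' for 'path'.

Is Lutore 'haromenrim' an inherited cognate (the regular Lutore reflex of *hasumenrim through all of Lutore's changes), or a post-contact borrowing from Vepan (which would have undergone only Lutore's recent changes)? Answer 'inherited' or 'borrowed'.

inherited

If inherited, *hasumenrim would pass through all of Lutore's changes:
Lutore: *hasumenrim > harumenrim > haromenrim  (by rhotacism, vowel merger)
If borrowed from Vepan 'hosumenrim' after the early changes, it would undergo only the recent ones:
  rule 3 (nasal place assimilation): no change (hosumenrim)
  rule 4 (pre-rhotic lowering): no change (hosumenrim)
  rule 5 (unconditioned shift): no change (hosumenrim)
  ⇒ as a loan: hosumenrim
Lutore 'haromenrim' matches the inherited outcome exactly, so it is an inherited cognate, not a loan.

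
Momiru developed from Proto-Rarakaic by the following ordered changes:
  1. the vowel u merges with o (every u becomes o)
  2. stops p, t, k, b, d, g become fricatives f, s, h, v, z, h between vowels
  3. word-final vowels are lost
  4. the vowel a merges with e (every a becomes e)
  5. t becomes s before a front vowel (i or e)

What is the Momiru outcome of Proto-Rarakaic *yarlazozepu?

Momiru: start from *yarlazozepu.
  rule 1 (vowel merger): yarlazozepu → yarlazozepo
  rule 2 (intervocalic lenition): yarlazozepo → yarlazozefo
  rule 3 (apocope): yarlazozefo → yarlazozef
  rule 4 (vowel merger): yarlazozef → yerlezozef
  rule 5: no change — yerlezozef
  ⇒ Momiru yerlezozef

yerlezozef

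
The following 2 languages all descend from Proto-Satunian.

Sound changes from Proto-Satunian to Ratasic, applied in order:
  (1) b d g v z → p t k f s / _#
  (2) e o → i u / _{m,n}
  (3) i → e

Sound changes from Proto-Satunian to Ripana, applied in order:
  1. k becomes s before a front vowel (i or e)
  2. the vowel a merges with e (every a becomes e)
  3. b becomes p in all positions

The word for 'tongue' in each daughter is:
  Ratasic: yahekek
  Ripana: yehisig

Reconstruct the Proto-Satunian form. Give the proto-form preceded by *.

Position 5: Ratasic has k, Ripana has s. Taking the neighbouring segments as reconstructed: Ratasic k can only go back to *k; Ripana s could go back to *k or *s — the one source consistent with every daughter is *k.
Position 4: Ratasic has e, Ripana has i. Ripana preserves i here (none of its changes turn any other segment into i), so the proto-segment is *i.
Position 2: Ratasic has a, Ripana has e. Ratasic preserves a here (none of its changes turn any other segment into a), so the proto-segment is *a.
Verify the candidate proto-form against each daughter:
Ratasic: *yahikig > yahikik > yahekek  (by final devoicing, vowel merger)
Ripana: *yahikig > yahisig > yehisig  (by palatalisation, vowel merger)
No other proto-form is consistent with every reflex, so the reconstruction is *yahikig.

*yahikig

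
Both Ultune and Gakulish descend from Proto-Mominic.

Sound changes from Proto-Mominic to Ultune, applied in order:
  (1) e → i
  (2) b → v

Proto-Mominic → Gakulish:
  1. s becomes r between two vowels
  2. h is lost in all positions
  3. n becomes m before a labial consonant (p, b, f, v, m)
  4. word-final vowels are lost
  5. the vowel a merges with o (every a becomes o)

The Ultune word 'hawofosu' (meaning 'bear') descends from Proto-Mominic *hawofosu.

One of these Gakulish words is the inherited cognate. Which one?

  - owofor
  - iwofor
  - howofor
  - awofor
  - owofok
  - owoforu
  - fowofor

Gakulish: *hawofosu
  hawofosu → hawoforu   [rhotacism]
  hawoforu → awoforu   [h-loss]
  awoforu (rule 3 does not apply)
  awoforu → awofor   [apocope]
  awofor → owofor   [vowel merger]
  giving Gakulish owofor.
The other candidates each miss or misapply at least one Gakulish change.

owofor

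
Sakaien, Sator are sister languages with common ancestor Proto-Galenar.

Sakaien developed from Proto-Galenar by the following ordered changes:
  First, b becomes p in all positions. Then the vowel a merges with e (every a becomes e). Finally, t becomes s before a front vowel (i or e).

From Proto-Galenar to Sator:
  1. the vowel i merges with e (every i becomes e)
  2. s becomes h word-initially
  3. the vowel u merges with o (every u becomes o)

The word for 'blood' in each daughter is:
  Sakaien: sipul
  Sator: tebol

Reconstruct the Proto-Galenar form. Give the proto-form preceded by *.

*tibul

Position 4: Sakaien has u, Sator has o. Sakaien preserves u here (none of its changes turn any other segment into u), so the proto-segment is *u.
Position 2: Sakaien has i, Sator has e. Sakaien preserves i here (none of its changes turn any other segment into i), so the proto-segment is *i.
Position 1: Sakaien has s, Sator has t. Sator preserves t here (none of its changes turn any other segment into t), so the proto-segment is *t.
Continuing position by position gives *tibul; check it forward:
Sakaien: *tibul > tipul > sipul  (by unconditioned shift, palatalisation)
Sator: start from *tibul.
  rule 1 (vowel merger): tibul → tebul
  rule 2: no change — tebul
  rule 3 (vowel merger): tebul → tebol
  ⇒ Sator tebol
Only *tibul yields all of Sakaien sipul, Sator tebol.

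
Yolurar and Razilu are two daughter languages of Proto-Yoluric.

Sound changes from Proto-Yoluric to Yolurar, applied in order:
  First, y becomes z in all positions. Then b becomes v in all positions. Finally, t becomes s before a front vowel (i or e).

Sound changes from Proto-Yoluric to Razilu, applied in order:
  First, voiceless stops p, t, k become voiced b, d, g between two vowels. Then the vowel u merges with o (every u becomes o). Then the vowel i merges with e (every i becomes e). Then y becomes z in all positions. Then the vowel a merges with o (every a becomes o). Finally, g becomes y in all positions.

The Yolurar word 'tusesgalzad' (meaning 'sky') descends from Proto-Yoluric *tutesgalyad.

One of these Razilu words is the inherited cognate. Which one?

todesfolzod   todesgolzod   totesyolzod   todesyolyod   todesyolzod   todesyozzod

Razilu: *tutesgalyad > tudesgalyad > todesgalyad > todesgalzad > todesgolzod > todesyolzod  (by intervocalic voicing, vowel merger, unconditioned shift, vowel merger, unconditioned shift)

todesyolzod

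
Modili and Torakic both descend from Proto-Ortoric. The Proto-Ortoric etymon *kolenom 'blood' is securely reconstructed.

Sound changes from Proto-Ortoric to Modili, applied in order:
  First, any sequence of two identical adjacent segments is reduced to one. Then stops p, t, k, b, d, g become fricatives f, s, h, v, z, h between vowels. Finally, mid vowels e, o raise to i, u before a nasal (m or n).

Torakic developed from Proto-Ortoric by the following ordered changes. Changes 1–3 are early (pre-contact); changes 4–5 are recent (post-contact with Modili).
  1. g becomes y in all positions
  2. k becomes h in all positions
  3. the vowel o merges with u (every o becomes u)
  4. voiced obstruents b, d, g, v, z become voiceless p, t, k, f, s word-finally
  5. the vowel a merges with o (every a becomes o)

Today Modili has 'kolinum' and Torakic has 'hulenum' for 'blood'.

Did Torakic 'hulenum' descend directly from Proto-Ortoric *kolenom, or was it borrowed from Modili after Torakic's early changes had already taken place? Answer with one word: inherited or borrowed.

inherited

If inherited, *kolenom would pass through all of Torakic's changes:
Torakic: start from *kolenom.
  rule 1: no change — kolenom
  rule 2 (unconditioned shift): kolenom → holenom
  rule 3 (vowel merger): holenom → hulenum
  rule 4: no change — hulenum
  rule 5: no change — hulenum
  ⇒ Torakic hulenum
If borrowed from Modili 'kolinum' after the early changes, it would undergo only the recent ones:
  rule 4 (final devoicing): no change (kolinum)
  rule 5 (vowel merger): no change (kolinum)
  ⇒ as a loan: kolinum
Torakic 'hulenum' matches the inherited outcome exactly, so it is an inherited cognate, not a loan.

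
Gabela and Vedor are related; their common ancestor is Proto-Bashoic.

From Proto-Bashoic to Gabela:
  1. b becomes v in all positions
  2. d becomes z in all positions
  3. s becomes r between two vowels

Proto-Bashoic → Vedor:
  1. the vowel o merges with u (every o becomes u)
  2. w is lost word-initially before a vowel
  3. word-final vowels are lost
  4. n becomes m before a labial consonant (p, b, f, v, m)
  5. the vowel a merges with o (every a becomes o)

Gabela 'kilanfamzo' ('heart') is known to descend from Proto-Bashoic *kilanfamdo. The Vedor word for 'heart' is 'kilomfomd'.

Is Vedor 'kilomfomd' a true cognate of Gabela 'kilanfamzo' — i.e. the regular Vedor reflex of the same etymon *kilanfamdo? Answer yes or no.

Derive the expected Vedor reflex of *kilanfamdo:
Vedor: *kilanfamdo > kilanfamdu > kilanfamd > kilamfamd > kilomfomd  (by vowel merger, apocope, nasal place assimilation, vowel merger)
Vedor 'kilomfomd' matches the regular reflex exactly, so the pair is cognate.

yes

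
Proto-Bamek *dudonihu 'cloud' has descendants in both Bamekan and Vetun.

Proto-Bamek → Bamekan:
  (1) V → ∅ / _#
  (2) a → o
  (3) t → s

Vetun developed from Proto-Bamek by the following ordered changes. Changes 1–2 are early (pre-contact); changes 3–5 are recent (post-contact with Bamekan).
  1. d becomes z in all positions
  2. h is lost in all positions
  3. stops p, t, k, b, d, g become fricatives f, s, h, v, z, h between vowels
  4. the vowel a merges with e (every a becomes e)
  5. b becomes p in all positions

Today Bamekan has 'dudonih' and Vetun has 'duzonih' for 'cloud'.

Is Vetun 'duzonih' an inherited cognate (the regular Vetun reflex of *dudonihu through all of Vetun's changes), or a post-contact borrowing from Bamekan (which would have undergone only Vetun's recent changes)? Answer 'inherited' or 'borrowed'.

borrowed

If inherited, *dudonihu would pass through all of Vetun's changes:
Vetun: *dudonihu > zuzonihu > zuzoniu  (by unconditioned shift, h-loss)
If borrowed from Bamekan 'dudonih' after the early changes, it would undergo only the recent ones:
  rule 3 (intervocalic lenition): dudonih → duzonih
  rule 4 (vowel merger): no change (duzonih)
  rule 5 (unconditioned shift): no change (duzonih)
  ⇒ as a loan: duzonih
Vetun 'duzonih' matches the loan outcome 'duzonih', not the inherited 'zuzoniu' — it skipped the early Vetun changes, so it was borrowed from Bamekan.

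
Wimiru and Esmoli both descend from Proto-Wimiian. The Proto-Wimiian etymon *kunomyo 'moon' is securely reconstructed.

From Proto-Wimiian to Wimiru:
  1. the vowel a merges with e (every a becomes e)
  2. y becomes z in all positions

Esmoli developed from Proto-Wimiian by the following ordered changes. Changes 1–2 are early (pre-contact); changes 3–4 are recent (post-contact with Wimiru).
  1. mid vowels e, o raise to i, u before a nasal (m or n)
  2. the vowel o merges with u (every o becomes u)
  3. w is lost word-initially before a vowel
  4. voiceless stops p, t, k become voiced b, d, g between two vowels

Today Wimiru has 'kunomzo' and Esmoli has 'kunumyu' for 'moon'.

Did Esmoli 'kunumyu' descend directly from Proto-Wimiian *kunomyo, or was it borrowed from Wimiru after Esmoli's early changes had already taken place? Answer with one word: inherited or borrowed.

If inherited, *kunomyo would pass through all of Esmoli's changes:
Esmoli: *kunomyo
  kunomyo → kunumyo   [pre-nasal raising]
  kunumyo → kunumyu   [vowel merger]
  kunumyu (rule 3 does not apply)
  kunumyu (rule 4 does not apply)
  giving Esmoli kunumyu.
If borrowed from Wimiru 'kunomzo' after the early changes, it would undergo only the recent ones:
  rule 3 (glide loss): no change (kunomzo)
  rule 4 (intervocalic voicing): no change (kunomzo)
  ⇒ as a loan: kunomzo
Esmoli 'kunumyu' matches the inherited outcome exactly, so it is an inherited cognate, not a loan.

inherited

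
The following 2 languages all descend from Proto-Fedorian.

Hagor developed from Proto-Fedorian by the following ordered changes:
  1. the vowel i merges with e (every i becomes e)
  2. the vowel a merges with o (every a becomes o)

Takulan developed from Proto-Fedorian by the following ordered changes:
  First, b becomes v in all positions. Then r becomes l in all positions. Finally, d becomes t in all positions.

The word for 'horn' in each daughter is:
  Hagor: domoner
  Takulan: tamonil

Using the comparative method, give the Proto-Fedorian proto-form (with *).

*damonir

Position 2: Hagor has o, Takulan has a. Takulan preserves a here (none of its changes turn any other segment into a), so the proto-segment is *a.
Position 1: Hagor has d, Takulan has t. Hagor preserves d here (none of its changes turn any other segment into d), so the proto-segment is *d.
Position 6: Hagor has e, Takulan has i. Takulan preserves i here (none of its changes turn any other segment into i), so the proto-segment is *i.
Verify the candidate proto-form against each daughter:
Hagor: *damonir > damoner > domoner  (by vowel merger, vowel merger)
Takulan: *damonir > damonil > tamonil  (by unconditioned shift, unconditioned shift)
*damonir is the unique common source.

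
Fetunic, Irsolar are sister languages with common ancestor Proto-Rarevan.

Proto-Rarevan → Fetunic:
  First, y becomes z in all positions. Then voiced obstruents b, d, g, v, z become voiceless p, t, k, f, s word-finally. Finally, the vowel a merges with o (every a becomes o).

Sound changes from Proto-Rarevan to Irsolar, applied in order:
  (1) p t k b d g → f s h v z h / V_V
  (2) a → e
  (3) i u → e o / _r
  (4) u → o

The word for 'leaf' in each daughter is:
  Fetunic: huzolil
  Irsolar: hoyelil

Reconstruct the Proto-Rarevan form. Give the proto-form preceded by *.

Position 2: Fetunic has u, Irsolar has o. Fetunic preserves u here (none of its changes turn any other segment into u), so the proto-segment is *u.
Position 4: Fetunic has o, Irsolar has e. Taking the neighbouring segments as reconstructed: Fetunic o could go back to *a or *o; Irsolar e could go back to *a or *e — the one source consistent with every daughter is *a.
Position 3: Fetunic has z, Irsolar has y. Irsolar preserves y here (none of its changes turn any other segment into y), so the proto-segment is *y.
This points to *huyalil. Verify forward in each daughter:
Fetunic: start from *huyalil.
  rule 1 (unconditioned shift): huyalil → huzalil
  rule 2: no change — huzalil
  rule 3 (vowel merger): huzalil → huzolil
  ⇒ Fetunic huzolil
Irsolar: *huyalil > huyelil > hoyelil  (by vowel merger, vowel merger)
*huyalil is the unique common source.

*huyalil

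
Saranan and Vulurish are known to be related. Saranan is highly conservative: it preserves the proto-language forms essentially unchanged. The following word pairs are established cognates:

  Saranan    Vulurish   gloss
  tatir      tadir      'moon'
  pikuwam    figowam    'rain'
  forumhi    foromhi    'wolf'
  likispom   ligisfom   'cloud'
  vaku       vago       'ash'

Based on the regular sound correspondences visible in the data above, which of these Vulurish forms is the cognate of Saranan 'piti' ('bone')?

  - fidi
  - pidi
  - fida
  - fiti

pikuwam ~ figowam — Saranan p corresponds to Vulurish f word-initially before a front vowel.
tatir ~ tadir — Saranan t corresponds to Vulurish d between vowels (before a front vowel).
Applying these to Saranan 'piti':
  piti → fiti   (p→f word-initially before a front vowel)
  fiti → fidi   (t→d between vowels (before a front vowel))
So the Vulurish cognate is 'fidi'.

fidi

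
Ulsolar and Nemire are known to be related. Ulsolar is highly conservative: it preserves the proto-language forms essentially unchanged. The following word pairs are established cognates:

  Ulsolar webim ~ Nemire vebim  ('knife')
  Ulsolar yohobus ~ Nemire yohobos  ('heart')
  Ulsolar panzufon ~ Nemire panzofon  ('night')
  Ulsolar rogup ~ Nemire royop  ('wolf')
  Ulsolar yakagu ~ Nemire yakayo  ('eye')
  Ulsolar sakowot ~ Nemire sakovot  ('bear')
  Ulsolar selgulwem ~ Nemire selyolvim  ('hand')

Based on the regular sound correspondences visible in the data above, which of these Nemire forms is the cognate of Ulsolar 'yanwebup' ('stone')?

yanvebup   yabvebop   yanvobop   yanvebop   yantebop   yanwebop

selgulwem ~ selyolvim — Ulsolar w corresponds to Nemire v after a consonant, before a front vowel.
rogup ~ royop — Ulsolar u corresponds to Nemire o after a consonant, before a labial obstruent.
Applying these to Ulsolar 'yanwebup':
  yanwebup → yanvebup   (w→v after a consonant, before a front vowel)
  yanvebup → yanvebop   (u→o after a consonant, before a labial obstruent)
So the Nemire cognate is 'yanvebop'.

yanvebop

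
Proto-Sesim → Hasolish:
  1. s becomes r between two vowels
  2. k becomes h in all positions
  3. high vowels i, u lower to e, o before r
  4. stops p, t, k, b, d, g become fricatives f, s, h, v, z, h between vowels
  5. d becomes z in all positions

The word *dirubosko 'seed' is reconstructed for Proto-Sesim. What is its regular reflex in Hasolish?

Hasolish: *dirubosko > dirubosho > derubosho > deruvosho > zeruvosho  (by unconditioned shift, pre-rhotic lowering, intervocalic lenition, unconditioned shift)

zeruvosho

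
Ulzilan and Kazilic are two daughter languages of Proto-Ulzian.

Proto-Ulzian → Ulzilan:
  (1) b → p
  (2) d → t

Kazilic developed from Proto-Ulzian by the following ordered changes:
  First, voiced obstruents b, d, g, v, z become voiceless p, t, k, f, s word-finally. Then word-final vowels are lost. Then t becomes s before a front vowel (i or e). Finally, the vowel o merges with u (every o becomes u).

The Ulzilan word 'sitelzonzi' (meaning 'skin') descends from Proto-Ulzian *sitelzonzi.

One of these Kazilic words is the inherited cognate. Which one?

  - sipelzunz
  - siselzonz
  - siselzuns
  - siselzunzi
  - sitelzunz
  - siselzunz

siselzunz

Kazilic: start from *sitelzonzi.
  rule 1: no change — sitelzonzi
  rule 2 (apocope): sitelzonzi → sitelzonz
  rule 3 (palatalisation): sitelzonz → siselzonz
  rule 4 (vowel merger): siselzonz → siselzunz
  ⇒ Kazilic siselzunz
Only 'siselzunz' matches the regular Kazilic development of *sitelzonzi.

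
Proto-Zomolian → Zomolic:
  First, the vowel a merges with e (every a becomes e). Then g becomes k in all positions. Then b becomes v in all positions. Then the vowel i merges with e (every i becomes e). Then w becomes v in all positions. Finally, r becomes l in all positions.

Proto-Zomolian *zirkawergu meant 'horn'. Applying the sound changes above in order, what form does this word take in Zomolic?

Zomolic: *zirkawergu
  zirkawergu → zirkewergu   [vowel merger]
  zirkewergu → zirkewerku   [unconditioned shift]
  zirkewerku (rule 3 does not apply)
  zirkewerku → zerkewerku   [vowel merger]
  zerkewerku → zerkeverku   [unconditioned shift]
  zerkeverku → zelkevelku   [unconditioned shift]
  giving Zomolic zelkevelku.

zelkevelku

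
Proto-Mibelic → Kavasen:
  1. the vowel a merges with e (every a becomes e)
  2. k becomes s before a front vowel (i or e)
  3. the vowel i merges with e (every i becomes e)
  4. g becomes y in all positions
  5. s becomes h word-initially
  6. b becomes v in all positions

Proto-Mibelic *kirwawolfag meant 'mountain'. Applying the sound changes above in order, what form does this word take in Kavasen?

herwewolfey

Kavasen: start from *kirwawolfag.
  rule 1 (vowel merger): kirwawolfag → kirwewolfeg
  rule 2 (palatalisation): kirwewolfeg → sirwewolfeg
  rule 3 (vowel merger): sirwewolfeg → serwewolfeg
  rule 4 (unconditioned shift): serwewolfeg → serwewolfey
  rule 5 (debuccalisation): serwewolfey → herwewolfey
  rule 6: no change — herwewolfey
  ⇒ Kavasen herwewolfey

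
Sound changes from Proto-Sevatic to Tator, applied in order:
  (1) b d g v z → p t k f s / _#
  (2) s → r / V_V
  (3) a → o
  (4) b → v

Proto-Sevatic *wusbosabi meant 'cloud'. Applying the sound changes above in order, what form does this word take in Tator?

Tator: start from *wusbosabi.
  rule 1: no change — wusbosabi
  rule 2 (rhotacism): wusbosabi → wusborabi
  rule 3 (vowel merger): wusborabi → wusborobi
  rule 4 (unconditioned shift): wusborobi → wusvorovi
  ⇒ Tator wusvorovi

wusvorovi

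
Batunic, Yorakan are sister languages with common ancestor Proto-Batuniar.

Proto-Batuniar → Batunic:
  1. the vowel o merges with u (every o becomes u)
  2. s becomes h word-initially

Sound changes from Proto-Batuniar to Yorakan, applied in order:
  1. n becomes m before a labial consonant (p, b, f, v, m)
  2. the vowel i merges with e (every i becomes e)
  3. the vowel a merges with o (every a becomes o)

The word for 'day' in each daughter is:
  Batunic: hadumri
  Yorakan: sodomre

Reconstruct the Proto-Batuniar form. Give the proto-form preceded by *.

Position 2: Batunic has a, Yorakan has o. Batunic preserves a here (none of its changes turn any other segment into a), so the proto-segment is *a.
Position 4: Batunic has u, Yorakan has o. Taking the neighbouring segments as reconstructed: Batunic u could go back to *o or *u; Yorakan o could go back to *a or *o — the one source consistent with every daughter is *o.
Continuing position by position gives *sadomri; check it forward:
Batunic: *sadomri
  sadomri → sadumri   [vowel merger]
  sadumri → hadumri   [debuccalisation]
  giving Batunic hadumri.
Yorakan: *sadomri
  sadomri (rule 1 does not apply)
  sadomri → sadomre   [vowel merger]
  sadomre → sodomre   [vowel merger]
  giving Yorakan sodomre.
*sadomri is the unique common source.

*sadomri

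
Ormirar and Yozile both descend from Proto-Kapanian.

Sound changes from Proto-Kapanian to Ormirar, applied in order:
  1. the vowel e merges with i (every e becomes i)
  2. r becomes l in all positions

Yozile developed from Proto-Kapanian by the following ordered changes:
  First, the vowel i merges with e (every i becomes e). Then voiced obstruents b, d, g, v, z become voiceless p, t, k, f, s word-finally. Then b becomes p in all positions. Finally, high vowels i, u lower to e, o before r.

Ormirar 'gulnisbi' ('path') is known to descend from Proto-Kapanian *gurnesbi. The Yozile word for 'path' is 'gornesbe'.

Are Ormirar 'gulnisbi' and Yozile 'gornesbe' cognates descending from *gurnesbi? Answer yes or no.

Derive the expected Yozile reflex of *gurnesbi:
Yozile: *gurnesbi > gurnesbe > gurnespe > gornespe  (by vowel merger, unconditioned shift, pre-rhotic lowering)
The regular Yozile reflex would be 'gornespe', but the attested form is 'gornesbe'. The correspondence is irregular, so they are not cognates (the Yozile form has a different source).

no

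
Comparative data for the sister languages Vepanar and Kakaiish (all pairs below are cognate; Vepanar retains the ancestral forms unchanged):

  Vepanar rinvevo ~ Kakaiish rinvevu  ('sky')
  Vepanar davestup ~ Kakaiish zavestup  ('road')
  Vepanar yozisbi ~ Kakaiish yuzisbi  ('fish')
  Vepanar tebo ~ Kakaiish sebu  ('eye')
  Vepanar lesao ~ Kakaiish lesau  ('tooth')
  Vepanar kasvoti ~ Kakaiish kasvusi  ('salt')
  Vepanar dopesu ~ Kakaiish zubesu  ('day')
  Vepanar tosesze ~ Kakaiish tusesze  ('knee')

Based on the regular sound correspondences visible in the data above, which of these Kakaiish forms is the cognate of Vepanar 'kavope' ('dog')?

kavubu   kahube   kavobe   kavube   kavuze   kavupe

dopesu ~ zubesu — Vepanar o corresponds to Kakaiish u after a consonant, before a labial obstruent.
dopesu ~ zubesu — Vepanar p corresponds to Kakaiish b between vowels (before a front vowel).
Applying these to Vepanar 'kavope':
  kavope → kavupe   (o→u after a consonant, before a labial obstruent)
  kavupe → kavube   (p→b between vowels (before a front vowel))
So the Kakaiish cognate is 'kavube'.

kavube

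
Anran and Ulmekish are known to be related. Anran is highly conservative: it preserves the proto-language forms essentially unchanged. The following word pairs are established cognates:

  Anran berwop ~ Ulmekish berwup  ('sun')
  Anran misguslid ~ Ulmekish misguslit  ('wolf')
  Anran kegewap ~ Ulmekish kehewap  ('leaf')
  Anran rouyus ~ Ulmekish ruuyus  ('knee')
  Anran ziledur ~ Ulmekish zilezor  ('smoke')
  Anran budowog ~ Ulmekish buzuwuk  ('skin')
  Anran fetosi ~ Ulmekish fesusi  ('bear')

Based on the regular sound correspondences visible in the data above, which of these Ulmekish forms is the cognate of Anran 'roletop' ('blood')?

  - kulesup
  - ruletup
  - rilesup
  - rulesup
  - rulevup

rulesup

budowog ~ buzuwuk, fetosi ~ fesusi — Anran o corresponds to Ulmekish u after a consonant, before a consonant other than r, m, n, p, b, f, v.
fetosi ~ fesusi — Anran t corresponds to Ulmekish s between vowels (before a back vowel).
berwop ~ berwup — Anran o corresponds to Ulmekish u after a consonant, before a labial obstruent.
Applying these to Anran 'roletop':
  roletop → ruletop   (o→u after a consonant, before a consonant other than r, m, n, p, b, f, v)
  ruletop → rulesop   (t→s between vowels (before a back vowel))
  rulesop → rulesup   (o→u after a consonant, before a labial obstruent)
So the Ulmekish cognate is 'rulesup'.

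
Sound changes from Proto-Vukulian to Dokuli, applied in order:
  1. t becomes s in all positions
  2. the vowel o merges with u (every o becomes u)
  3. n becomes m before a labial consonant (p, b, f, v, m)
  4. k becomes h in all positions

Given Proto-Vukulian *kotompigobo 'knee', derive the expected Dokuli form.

husumpigubu

Dokuli: *kotompigobo
  kotompigobo → kosompigobo   [unconditioned shift]
  kosompigobo → kusumpigubu   [vowel merger]
  kusumpigubu (rule 3 does not apply)
  kusumpigubu → husumpigubu   [unconditioned shift]
  giving Dokuli husumpigubu.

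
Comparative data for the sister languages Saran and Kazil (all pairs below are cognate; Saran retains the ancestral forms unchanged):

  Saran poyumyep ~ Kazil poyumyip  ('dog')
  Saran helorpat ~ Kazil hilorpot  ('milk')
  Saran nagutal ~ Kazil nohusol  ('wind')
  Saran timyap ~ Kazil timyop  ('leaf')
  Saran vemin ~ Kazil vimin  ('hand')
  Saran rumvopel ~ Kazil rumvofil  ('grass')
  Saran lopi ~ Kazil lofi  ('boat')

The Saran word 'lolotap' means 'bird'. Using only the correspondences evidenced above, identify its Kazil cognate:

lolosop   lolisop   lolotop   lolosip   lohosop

nagutal ~ nohusol — Saran t corresponds to Kazil s between vowels (before a back vowel).
timyap ~ timyop — Saran a corresponds to Kazil o after a consonant, before a labial obstruent.
Applying these to Saran 'lolotap':
  lolotap → lolosap   (t→s between vowels (before a back vowel))
  lolosap → lolosop   (a→o after a consonant, before a labial obstruent)
So the Kazil cognate is 'lolosop'.

lolosop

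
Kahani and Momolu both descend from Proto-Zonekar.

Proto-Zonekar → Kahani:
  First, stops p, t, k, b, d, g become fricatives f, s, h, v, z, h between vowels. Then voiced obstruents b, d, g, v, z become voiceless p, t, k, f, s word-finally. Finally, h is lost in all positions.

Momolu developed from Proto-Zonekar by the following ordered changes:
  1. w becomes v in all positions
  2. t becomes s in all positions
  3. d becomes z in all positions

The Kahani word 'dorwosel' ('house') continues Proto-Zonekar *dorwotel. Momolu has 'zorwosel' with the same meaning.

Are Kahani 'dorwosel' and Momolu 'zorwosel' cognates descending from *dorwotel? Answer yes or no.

no

Derive the expected Momolu reflex of *dorwotel:
Momolu: start from *dorwotel.
  rule 1 (unconditioned shift): dorwotel → dorvotel
  rule 2 (unconditioned shift): dorvotel → dorvosel
  rule 3 (unconditioned shift): dorvosel → zorvosel
  ⇒ Momolu zorvosel
The regular Momolu reflex would be 'zorvosel', but the attested form is 'zorwosel'. The correspondence is irregular, so they are not cognates (the Momolu form has a different source).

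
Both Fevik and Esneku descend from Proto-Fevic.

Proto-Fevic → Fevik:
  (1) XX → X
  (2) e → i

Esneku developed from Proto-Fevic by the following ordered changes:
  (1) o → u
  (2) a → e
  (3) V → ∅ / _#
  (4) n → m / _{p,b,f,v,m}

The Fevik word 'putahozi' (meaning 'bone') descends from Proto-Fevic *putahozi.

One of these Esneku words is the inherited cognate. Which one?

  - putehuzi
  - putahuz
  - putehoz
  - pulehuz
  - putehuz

Esneku: *putahozi
  putahozi → putahuzi   [vowel merger]
  putahuzi → putehuzi   [vowel merger]
  putehuzi → putehuz   [apocope]
  putehuz (rule 4 does not apply)
  giving Esneku putehuz.
Only 'putehuz' matches the regular Esneku development of *putahozi.

putehuz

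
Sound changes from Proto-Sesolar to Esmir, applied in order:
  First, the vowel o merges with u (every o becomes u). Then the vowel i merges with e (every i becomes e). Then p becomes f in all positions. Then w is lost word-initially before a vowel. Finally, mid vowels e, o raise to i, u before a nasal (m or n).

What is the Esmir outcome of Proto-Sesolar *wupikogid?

Esmir: start from *wupikogid.
  rule 1 (vowel merger): wupikogid → wupikugid
  rule 2 (vowel merger): wupikugid → wupekuged
  rule 3 (unconditioned shift): wupekuged → wufekuged
  rule 4 (glide loss): wufekuged → ufekuged
  rule 5: no change — ufekuged
  ⇒ Esmir ufekuged

ufekuged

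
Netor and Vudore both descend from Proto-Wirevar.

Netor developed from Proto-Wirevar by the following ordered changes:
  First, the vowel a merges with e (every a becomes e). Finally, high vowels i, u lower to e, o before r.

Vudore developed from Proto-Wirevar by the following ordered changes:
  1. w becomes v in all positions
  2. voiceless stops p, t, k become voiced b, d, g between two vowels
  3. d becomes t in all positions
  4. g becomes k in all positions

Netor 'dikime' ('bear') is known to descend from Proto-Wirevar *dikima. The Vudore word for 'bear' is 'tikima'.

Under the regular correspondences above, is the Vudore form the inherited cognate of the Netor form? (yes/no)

Derive the expected Vudore reflex of *dikima:
Vudore: *dikima > digima > tigima > tikima  (by intervocalic voicing, unconditioned shift, unconditioned shift)
Vudore 'tikima' matches the regular reflex exactly, so the pair is cognate.

yes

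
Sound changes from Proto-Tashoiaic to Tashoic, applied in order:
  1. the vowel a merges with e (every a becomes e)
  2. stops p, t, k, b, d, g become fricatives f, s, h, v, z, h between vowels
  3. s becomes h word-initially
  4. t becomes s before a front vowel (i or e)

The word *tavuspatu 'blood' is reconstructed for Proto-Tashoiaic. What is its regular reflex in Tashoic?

Tashoic: *tavuspatu > tevuspetu > tevuspesu > sevuspesu  (by vowel merger, intervocalic lenition, palatalisation)

sevuspesu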